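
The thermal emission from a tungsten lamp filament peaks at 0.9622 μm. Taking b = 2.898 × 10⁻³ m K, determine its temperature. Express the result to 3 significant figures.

Wien's law gives T = b/λ_max = (2.898×10⁻³ m·K)/(9.622×10⁻⁷ m) = 3.01×10³ K.

T ≈ 3.01×10³ K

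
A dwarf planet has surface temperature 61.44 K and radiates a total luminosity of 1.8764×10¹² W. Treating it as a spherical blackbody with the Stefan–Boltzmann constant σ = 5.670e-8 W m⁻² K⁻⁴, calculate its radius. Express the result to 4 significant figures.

R ≈ 4.299×10⁵ m

L = 4πR²σT⁴ ⇒ R = √(L/(4πσT⁴)).
σT⁴ = 0.807956 W/m², so R = √(1.8764×10¹²/(4π×0.807956)) = 4.299×10⁵ m.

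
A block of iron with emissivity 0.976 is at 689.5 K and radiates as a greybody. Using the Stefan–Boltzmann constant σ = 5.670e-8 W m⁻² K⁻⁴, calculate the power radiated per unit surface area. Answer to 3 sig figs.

I ≈ 1.25×10⁴ W/m²

Stefan–Boltzmann: I = εσT⁴ = 0.976 × 5.670×10⁻⁸ × (689.5)⁴ = 1.25×10⁴ W/m².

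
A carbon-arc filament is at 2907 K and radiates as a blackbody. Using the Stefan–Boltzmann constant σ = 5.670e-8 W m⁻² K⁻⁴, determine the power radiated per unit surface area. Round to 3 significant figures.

Stefan–Boltzmann: I = σT⁴ = 5.670×10⁻⁸ × (2907)⁴ = 4.05×10⁶ W/m².

I ≈ 4.05×10⁶ W/m²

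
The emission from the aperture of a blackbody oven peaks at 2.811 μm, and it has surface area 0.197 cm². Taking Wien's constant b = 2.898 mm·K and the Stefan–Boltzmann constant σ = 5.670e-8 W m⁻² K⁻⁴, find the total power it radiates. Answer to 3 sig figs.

Wien's law: T = b/λ_max = 2.898×10⁻³/2.811×10⁻⁶ = 1030.95 K.
Area A = 0.197 cm² = 1.97×10⁻⁵ m².
Then P = σAT⁴ = 5.670×10⁻⁸×1.97×10⁻⁵×(1030.95)⁴ = 1.26 W.

P ≈ 1.26 W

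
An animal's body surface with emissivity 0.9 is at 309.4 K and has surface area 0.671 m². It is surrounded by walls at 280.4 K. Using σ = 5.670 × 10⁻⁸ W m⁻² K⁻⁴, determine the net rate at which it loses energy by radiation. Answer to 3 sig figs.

Net loss ≈ 102 W

Area A = 0.671 m².
Net radiated power P_net = εσA(T⁴ − T₀⁴) = 0.9×5.670×10⁻⁸×0.671×(309.4⁴ − 280.4⁴).
T⁴ − T₀⁴ = 9.16392×10⁹ − 6.18176×10⁹ = 2.98216×10⁹ K⁴, so P_net = 102 W.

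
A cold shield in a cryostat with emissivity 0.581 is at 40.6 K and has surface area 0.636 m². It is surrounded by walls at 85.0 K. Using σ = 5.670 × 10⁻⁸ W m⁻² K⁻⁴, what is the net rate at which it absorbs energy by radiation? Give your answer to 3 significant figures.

Net gain ≈ 1.04 W

Area A = 0.636 m².
Net radiated power P_net = εσA(T⁴ − T₀⁴) = 0.581×5.670×10⁻⁸×0.636×(40.6⁴ − 85.0⁴).
T⁴ − T₀⁴ = 2.71709×10⁶ − 5.22006×10⁷ = -4.94835×10⁷ K⁴, so P_net = -1.04 W — negative, meaning a net gain of 1.04 W.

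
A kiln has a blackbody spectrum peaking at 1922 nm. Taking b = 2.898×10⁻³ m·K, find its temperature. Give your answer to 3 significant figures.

Wien's law gives T = b/λ_max = (2.898×10⁻³ m·K)/(1.922×10⁻⁶ m) = 1.51×10³ K.

T ≈ 1.51×10³ K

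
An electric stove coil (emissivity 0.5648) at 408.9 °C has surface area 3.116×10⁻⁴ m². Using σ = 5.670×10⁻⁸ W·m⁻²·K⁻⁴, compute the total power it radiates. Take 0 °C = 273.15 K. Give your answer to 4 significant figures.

T = 408.9 °C + 273.15 = 682.05 K.
Area A = 3.116×10⁻⁴ m².
P = εσAT⁴ = 0.5648 × 5.670×10⁻⁸ × 3.116×10⁻⁴ × (682.05)⁴ = 2.159 W.

P ≈ 2.159 W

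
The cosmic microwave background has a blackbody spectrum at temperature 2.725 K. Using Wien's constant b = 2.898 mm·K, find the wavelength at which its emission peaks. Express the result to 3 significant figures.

λ_max ≈ 1.06×10⁻³ m

Wien's displacement law: λ_max = b/T = (2.898×10⁻³ m·K)/(2.725 K) = 1.063×10⁻³ m.
That is 1.06×10⁻³ m, in the microwave range.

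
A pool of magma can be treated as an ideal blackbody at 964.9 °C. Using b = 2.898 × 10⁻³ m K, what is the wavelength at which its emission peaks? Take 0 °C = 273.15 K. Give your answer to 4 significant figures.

T = 964.9 °C + 273.15 = 1238.05 K.
Wien's displacement law: λ_max = b/T = (2.898×10⁻³ m·K)/(1238.05 K) = 2.3408×10⁻⁶ m.
That is 2341 nm, in the infrared range.

λ_max ≈ 2341 nm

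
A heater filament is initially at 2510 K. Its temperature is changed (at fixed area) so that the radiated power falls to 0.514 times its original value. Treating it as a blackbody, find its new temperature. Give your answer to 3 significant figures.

T₂ ≈ 2.13×10³ K

P ∝ T⁴, so T₂/T₁ = (P₂/P₁)^(1/4) = (0.514)^(1/4) = 0.846722.
T₂ = 2510 × 0.846722 = 2.13×10³ K.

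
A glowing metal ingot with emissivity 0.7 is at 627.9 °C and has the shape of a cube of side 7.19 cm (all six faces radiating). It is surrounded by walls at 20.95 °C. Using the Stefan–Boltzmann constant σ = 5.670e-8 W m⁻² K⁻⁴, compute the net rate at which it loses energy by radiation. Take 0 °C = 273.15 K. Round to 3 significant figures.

Net loss ≈ 802 W

T = 627.9 °C + 273.15 = 901.05 K.
Surroundings: T = 20.95 °C + 273.15 = 294.10 K.
Area A = 6s² = 6×(0.0719 m)² = 0.0310177 m².
Net radiated power P_net = εσA(T⁴ − T₀⁴) = 0.7×5.670×10⁻⁸×0.0310177×(901.05⁴ − 294.10⁴).
T⁴ − T₀⁴ = 6.59167×10¹¹ − 7.48135×10⁹ = 6.51686×10¹¹ K⁴, so P_net = 802 W.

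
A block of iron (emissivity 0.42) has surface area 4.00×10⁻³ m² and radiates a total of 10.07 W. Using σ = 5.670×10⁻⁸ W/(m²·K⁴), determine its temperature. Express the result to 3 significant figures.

Area A = 4.00×10⁻³ m².
P = εσAT⁴ ⇒ T = (P/(εσA))^(1/4) = (10.07/(0.42×5.670×10⁻⁸×4.00×10⁻³))^(1/4) = 570 K.

T ≈ 570 K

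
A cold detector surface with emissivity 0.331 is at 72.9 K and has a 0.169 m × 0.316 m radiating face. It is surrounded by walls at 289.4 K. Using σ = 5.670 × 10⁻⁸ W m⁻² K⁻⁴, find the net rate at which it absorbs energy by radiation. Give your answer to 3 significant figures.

Net gain ≈ 7.00 W

Area A = 0.169 × 0.316 = 0.053404 m².
Net radiated power P_net = εσA(T⁴ − T₀⁴) = 0.331×5.670×10⁻⁸×0.053404×(72.9⁴ − 289.4⁴).
T⁴ − T₀⁴ = 2.82430×10⁷ − 7.01446×10⁹ = -6.98622×10⁹ K⁴, so P_net = -7.00 W — negative, meaning a net gain of 7.00 W.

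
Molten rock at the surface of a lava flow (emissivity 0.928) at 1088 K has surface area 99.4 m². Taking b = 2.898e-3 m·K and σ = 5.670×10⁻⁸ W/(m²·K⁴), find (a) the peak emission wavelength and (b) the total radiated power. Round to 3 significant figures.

λ_max ≈ 2.66 μm; P ≈ 7.33×10⁶ W

(a) λ_max = b/T = 2.898×10⁻³/1088 = 2.664×10⁻⁶ m = 2.66 μm.
Area A = 99.4 m².
(b) P = εσAT⁴ = 0.928×5.670×10⁻⁸×99.4×(1088)⁴ = 7.33×10⁶ W.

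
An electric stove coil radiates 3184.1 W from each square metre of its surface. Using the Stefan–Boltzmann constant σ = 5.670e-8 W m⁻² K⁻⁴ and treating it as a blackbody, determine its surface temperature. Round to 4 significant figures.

I = σT⁴, so T = (I/σ)^(1/4) = (3184.1/(5.670×10⁻⁸))^(1/4) = 486.8 K.

T ≈ 486.8 K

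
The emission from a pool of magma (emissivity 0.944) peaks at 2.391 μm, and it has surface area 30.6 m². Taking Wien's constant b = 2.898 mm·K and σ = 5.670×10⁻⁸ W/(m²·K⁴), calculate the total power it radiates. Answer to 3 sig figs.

P ≈ 3.53×10⁶ W

Wien's law: T = b/λ_max = 2.898×10⁻³/2.391×10⁻⁶ = 1212.05 K.
Area A = 30.6 m².
Then P = εσAT⁴ = 0.944×5.670×10⁻⁸×30.6×(1212.05)⁴ = 3.53×10⁶ W.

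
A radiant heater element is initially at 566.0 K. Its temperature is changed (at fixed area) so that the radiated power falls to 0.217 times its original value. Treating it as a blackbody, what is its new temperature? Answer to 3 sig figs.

P ∝ T⁴, so T₂/T₁ = (P₂/P₁)^(1/4) = (0.217)^(1/4) = 0.682519.
T₂ = 566.0 × 0.682519 = 386 K.

T₂ ≈ 386 K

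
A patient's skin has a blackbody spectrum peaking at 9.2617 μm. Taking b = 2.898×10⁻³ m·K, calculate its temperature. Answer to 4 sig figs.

Wien's law gives T = b/λ_max = (2.898×10⁻³ m·K)/(9.2617×10⁻⁶ m) = 312.9 K.

T ≈ 312.9 K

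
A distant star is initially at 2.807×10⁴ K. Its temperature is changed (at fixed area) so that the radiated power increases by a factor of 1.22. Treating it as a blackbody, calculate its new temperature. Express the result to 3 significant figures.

T₂ ≈ 2.95×10⁴ K

P ∝ T⁴, so T₂/T₁ = (P₂/P₁)^(1/4) = (1.22)^(1/4) = 1.05097.
T₂ = 2.807×10⁴ × 1.05097 = 2.95×10⁴ K.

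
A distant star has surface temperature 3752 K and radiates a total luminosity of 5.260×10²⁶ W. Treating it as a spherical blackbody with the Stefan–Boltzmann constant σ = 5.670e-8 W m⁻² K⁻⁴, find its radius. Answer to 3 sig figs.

R ≈ 1.93×10⁹ m

L = 4πR²σT⁴ ⇒ R = √(L/(4πσT⁴)).
σT⁴ = 1.12366×10⁷ W/m², so R = √(5.260×10²⁶/(4π×1.12366×10⁷)) = 1.93×10⁹ m.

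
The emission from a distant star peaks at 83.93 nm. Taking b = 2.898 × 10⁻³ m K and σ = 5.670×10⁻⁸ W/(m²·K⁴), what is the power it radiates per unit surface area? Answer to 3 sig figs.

I ≈ 8.06×10¹⁰ W/m²

Wien's law: T = b/λ_max = 2.898×10⁻³/8.393×10⁻⁸ = 34528.8 K.
Then I = σT⁴ = 5.670×10⁻⁸×(34528.8)⁴ = 8.06×10¹⁰ W/m².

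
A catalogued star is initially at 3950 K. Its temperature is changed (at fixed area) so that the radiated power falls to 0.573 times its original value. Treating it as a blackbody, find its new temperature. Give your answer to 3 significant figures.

T₂ ≈ 3.44×10³ K

P ∝ T⁴, so T₂/T₁ = (P₂/P₁)^(1/4) = (0.573)^(1/4) = 0.870039.
T₂ = 3950 × 0.870039 = 3.44×10³ K.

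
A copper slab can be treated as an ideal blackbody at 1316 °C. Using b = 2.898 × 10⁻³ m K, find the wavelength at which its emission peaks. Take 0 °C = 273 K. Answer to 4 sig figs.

T = 1316 °C + 273 = 1589 K.
Wien's displacement law: λ_max = b/T = (2.898×10⁻³ m·K)/(1589 K) = 1.8238×10⁻⁶ m.
That is 1824 nm, in the infrared range.

λ_max ≈ 1824 nm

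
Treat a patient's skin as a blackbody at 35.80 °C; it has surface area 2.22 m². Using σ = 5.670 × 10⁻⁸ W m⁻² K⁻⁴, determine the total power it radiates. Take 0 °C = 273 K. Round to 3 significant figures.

T = 35.80 °C + 273 = 308.80 K.
Area A = 2.22 m².
P = σAT⁴ = 5.670×10⁻⁸ × 2.22 × (308.80)⁴ = 1.14×10³ W.

P ≈ 1.14×10³ W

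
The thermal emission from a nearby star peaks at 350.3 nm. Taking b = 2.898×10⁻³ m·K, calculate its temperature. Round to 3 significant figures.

T ≈ 8.27×10³ K

Wien's law gives T = b/λ_max = (2.898×10⁻³ m·K)/(3.503×10⁻⁷ m) = 8.27×10³ K.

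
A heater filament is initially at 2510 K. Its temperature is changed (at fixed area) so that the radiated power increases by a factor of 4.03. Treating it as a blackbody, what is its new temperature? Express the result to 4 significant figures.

P ∝ T⁴, so T₂/T₁ = (P₂/P₁)^(1/4) = (4.03)^(1/4) = 1.41686.
T₂ = 2510 × 1.41686 = 3556 K.

T₂ ≈ 3556 K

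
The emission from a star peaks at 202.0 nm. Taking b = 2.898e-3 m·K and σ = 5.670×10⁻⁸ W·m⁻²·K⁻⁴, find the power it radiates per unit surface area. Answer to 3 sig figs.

Wien's law: T = b/λ_max = 2.898×10⁻³/2.020×10⁻⁷ = 14346.5 K.
Then I = σT⁴ = 5.670×10⁻⁸×(14346.5)⁴ = 2.40×10⁹ W/m².

I ≈ 2.40×10⁹ W/m²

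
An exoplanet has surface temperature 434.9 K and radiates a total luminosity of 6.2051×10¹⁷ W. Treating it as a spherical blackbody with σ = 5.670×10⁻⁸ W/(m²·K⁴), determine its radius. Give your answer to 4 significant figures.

R ≈ 4.934×10⁶ m

L = 4πR²σT⁴ ⇒ R = √(L/(4πσT⁴)).
σT⁴ = 2028.34 W/m², so R = √(6.2051×10¹⁷/(4π×2028.34)) = 4.934×10⁶ m.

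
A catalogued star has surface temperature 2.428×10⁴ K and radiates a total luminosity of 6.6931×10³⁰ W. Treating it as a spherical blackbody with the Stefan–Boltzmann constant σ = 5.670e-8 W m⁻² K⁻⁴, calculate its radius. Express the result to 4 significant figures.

R ≈ 5.199×10⁹ m

L = 4πR²σT⁴ ⇒ R = √(L/(4πσT⁴)).
σT⁴ = 1.97051×10¹⁰ W/m², so R = √(6.6931×10³⁰/(4π×1.97051×10¹⁰)) = 5.199×10⁹ m.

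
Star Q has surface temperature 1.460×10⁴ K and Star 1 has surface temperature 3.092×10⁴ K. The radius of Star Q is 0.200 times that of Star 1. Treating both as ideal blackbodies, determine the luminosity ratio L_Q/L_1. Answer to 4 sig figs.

L_Q/L_1 ≈ 1.988×10⁻³

L ∝ R²T⁴, so L_Q/L_1 = (R_Q/R_1)²(T_Q/T_1)⁴ = (0.200)² × (1.460×10⁴/3.092×10⁴)⁴ = 0.04 × 0.0497111 = 1.988×10⁻³.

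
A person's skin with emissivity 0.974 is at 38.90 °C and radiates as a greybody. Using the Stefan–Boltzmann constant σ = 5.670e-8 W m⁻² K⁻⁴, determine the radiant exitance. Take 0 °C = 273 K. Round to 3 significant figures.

I ≈ 523 W/m²

T = 38.90 °C + 273 = 311.90 K.
Stefan–Boltzmann: I = εσT⁴ = 0.974 × 5.670×10⁻⁸ × (311.90)⁴ = 523 W/m².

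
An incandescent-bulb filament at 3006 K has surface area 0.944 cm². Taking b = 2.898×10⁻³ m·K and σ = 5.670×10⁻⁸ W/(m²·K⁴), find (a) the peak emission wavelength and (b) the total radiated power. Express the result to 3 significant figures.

λ_max ≈ 0.964 μm; P ≈ 437 W

(a) λ_max = b/T = 2.898×10⁻³/3006 = 9.641×10⁻⁷ m = 0.964 μm.
Area A = 0.944 cm² = 9.44×10⁻⁵ m².
(b) P = σAT⁴ = 5.670×10⁻⁸×9.44×10⁻⁵×(3006)⁴ = 437 W.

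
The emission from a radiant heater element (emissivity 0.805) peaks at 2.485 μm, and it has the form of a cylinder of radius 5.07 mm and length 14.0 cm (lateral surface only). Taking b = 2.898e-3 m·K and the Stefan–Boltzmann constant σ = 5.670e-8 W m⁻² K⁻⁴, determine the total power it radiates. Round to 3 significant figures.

P ≈ 377 W

Wien's law: T = b/λ_max = 2.898×10⁻³/2.485×10⁻⁶ = 1166.20 K.
Lateral area A = 2πrL = 2π×5.07×10⁻³×0.140 = 4.45980×10⁻³ m².
Then P = εσAT⁴ = 0.805×5.670×10⁻⁸×4.45980×10⁻³×(1166.20)⁴ = 377 W.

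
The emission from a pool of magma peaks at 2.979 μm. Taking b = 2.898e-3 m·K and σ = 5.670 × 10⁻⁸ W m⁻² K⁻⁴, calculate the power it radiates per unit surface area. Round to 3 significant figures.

Wien's law: T = b/λ_max = 2.898×10⁻³/2.979×10⁻⁶ = 972.810 K.
Then I = σT⁴ = 5.670×10⁻⁸×(972.810)⁴ = 5.08×10⁴ W/m².

I ≈ 5.08×10⁴ W/m²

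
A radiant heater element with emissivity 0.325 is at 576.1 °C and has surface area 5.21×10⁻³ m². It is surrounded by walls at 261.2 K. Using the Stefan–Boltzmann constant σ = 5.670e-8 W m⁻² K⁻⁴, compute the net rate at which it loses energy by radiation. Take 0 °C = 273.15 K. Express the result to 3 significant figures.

Net loss ≈ 49.5 W

T = 576.1 °C + 273.15 = 849.25 K.
Area A = 5.21×10⁻³ m².
Net radiated power P_net = εσA(T⁴ − T₀⁴) = 0.325×5.670×10⁻⁸×5.21×10⁻³×(849.25⁴ − 261.2⁴).
T⁴ − T₀⁴ = 5.20166×10¹¹ − 4.65471×10⁹ = 5.15511×10¹¹ K⁴, so P_net = 49.5 W.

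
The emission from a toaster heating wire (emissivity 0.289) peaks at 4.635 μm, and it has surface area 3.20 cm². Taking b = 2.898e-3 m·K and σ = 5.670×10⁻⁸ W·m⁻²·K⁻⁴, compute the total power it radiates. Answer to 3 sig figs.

Wien's law: T = b/λ_max = 2.898×10⁻³/4.635×10⁻⁶ = 625.243 K.
Area A = 3.20 cm² = 3.20×10⁻⁴ m².
Then P = εσAT⁴ = 0.289×5.670×10⁻⁸×3.20×10⁻⁴×(625.243)⁴ = 0.801 W.

P ≈ 0.801 W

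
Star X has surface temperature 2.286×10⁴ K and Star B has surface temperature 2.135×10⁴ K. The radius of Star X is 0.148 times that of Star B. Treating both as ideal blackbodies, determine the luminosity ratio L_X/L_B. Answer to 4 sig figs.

L_X/L_B ≈ 0.02879

L ∝ R²T⁴, so L_X/L_B = (R_X/R_B)²(T_X/T_B)⁴ = (0.148)² × (2.286×10⁴/2.135×10⁴)⁴ = 0.021904 × 1.31436 = 0.02879.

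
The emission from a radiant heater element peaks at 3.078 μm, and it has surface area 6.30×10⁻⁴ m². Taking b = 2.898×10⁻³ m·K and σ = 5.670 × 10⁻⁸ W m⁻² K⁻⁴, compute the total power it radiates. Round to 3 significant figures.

Wien's law: T = b/λ_max = 2.898×10⁻³/3.078×10⁻⁶ = 941.520 K.
Area A = 6.30×10⁻⁴ m².
Then P = σAT⁴ = 5.670×10⁻⁸×6.30×10⁻⁴×(941.520)⁴ = 28.1 W.

P ≈ 28.1 W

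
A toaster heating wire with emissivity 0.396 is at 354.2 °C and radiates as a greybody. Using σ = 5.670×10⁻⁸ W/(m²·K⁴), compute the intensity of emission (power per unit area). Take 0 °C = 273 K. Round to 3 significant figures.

T = 354.2 °C + 273 = 627.2 K.
Stefan–Boltzmann: I = εσT⁴ = 0.396 × 5.670×10⁻⁸ × (627.2)⁴ = 3.47×10³ W/m².

I ≈ 3.47×10³ W/m²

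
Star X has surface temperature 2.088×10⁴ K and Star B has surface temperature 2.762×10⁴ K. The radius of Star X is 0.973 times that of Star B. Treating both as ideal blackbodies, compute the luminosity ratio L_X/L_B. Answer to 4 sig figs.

L ∝ R²T⁴, so L_X/L_B = (R_X/R_B)²(T_X/T_B)⁴ = (0.973)² × (2.088×10⁴/2.762×10⁴)⁴ = 0.946729 × 0.326608 = 0.3092.

L_X/L_B ≈ 0.3092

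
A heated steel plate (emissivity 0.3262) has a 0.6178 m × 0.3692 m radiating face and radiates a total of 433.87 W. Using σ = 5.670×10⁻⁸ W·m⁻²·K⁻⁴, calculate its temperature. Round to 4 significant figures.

Area A = 0.6178 × 0.3692 = 0.228092 m².
P = εσAT⁴ ⇒ T = (P/(εσA))^(1/4) = (433.87/(0.3262×5.670×10⁻⁸×0.228092))^(1/4) = 566.3 K.

T ≈ 566.3 K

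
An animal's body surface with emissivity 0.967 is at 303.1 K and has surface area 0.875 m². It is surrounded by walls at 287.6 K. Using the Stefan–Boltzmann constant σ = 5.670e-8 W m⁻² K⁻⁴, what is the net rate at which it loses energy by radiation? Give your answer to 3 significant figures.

Area A = 0.875 m².
Net radiated power P_net = εσA(T⁴ − T₀⁴) = 0.967×5.670×10⁻⁸×0.875×(303.1⁴ − 287.6⁴).
T⁴ − T₀⁴ = 8.44003×10⁹ − 6.84157×10⁹ = 1.59846×10⁹ K⁴, so P_net = 76.7 W.

Net loss ≈ 76.7 W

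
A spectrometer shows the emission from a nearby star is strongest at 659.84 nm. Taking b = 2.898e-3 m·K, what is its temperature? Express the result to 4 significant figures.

T ≈ 4392 K

Wien's law gives T = b/λ_max = (2.898×10⁻³ m·K)/(6.5984×10⁻⁷ m) = 4392 K.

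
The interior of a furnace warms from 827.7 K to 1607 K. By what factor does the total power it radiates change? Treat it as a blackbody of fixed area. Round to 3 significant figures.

P ∝ T⁴, so P₂/P₁ = (T₂/T₁)⁴ = (1607/827.7)⁴ = (1.94152)⁴ = 14.2.

P₂/P₁ ≈ 14.2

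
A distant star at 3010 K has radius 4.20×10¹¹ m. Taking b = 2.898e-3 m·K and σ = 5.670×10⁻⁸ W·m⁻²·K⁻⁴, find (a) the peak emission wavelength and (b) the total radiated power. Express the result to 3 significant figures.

λ_max ≈ 963 nm; P ≈ 1.03×10³¹ W

(a) λ_max = b/T = 2.898×10⁻³/3010 = 9.628×10⁻⁷ m = 963 nm.
Surface area A = 4πR² = 4π(4.20×10¹¹ m)² = 2.21671×10²⁴ m².
(b) P = σAT⁴ = 5.670×10⁻⁸×2.21671×10²⁴×(3010)⁴ = 1.03×10³¹ W.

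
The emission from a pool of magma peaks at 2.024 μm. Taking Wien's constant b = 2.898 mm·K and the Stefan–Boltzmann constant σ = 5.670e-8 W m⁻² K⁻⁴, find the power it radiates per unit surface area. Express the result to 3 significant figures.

Wien's law: T = b/λ_max = 2.898×10⁻³/2.024×10⁻⁶ = 1431.82 K.
Then I = σT⁴ = 5.670×10⁻⁸×(1431.82)⁴ = 2.38×10⁵ W/m².

I ≈ 2.38×10⁵ W/m²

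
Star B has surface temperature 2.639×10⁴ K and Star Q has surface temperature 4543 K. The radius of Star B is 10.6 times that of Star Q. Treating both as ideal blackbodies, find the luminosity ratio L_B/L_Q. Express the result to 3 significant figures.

L_B/L_Q ≈ 1.28×10⁵

L ∝ R²T⁴, so L_B/L_Q = (R_B/R_Q)²(T_B/T_Q)⁴ = (10.6)² × (2.639×10⁴/4543)⁴ = 112.36 × 1138.64 = 1.28×10⁵.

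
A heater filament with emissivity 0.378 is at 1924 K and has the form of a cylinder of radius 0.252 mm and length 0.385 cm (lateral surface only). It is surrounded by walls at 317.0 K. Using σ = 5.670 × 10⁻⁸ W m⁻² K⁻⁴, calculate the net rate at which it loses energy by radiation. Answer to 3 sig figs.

Lateral area A = 2πrL = 2π×2.52×10⁻⁴×3.85×10⁻³ = 6.09595×10⁻⁶ m².
Net radiated power P_net = εσA(T⁴ − T₀⁴) = 0.378×5.670×10⁻⁸×6.09595×10⁻⁶×(1924⁴ − 317.0⁴).
T⁴ − T₀⁴ = 1.37031×10¹³ − 1.00980×10¹⁰ = 1.36930×10¹³ K⁴, so P_net = 1.79 W.

Net loss ≈ 1.79 W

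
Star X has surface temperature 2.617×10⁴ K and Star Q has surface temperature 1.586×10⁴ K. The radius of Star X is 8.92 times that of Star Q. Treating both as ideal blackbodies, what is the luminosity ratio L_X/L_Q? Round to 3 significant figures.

L ∝ R²T⁴, so L_X/L_Q = (R_X/R_Q)²(T_X/T_Q)⁴ = (8.92)² × (2.617×10⁴/1.586×10⁴)⁴ = 79.5664 × 7.41314 = 590.

L_X/L_Q ≈ 590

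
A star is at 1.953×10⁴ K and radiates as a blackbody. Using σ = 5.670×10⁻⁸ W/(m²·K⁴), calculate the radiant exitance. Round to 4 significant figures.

I ≈ 8.249×10⁹ W/m²

Stefan–Boltzmann: I = σT⁴ = 5.670×10⁻⁸ × (1.953×10⁴)⁴ = 8.249×10⁹ W/m².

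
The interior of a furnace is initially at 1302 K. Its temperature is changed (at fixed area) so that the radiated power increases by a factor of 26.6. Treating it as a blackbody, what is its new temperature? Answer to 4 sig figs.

P ∝ T⁴, so T₂/T₁ = (P₂/P₁)^(1/4) = (26.6)^(1/4) = 2.27102.
T₂ = 1302 × 2.27102 = 2957 K.

T₂ ≈ 2957 K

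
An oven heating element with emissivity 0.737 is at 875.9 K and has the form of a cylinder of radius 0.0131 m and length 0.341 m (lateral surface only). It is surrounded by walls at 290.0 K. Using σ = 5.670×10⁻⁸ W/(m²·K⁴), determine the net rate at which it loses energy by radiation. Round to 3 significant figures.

Lateral area A = 2πrL = 2π×0.0131×0.341 = 0.0280676 m².
Net radiated power P_net = εσA(T⁴ − T₀⁴) = 0.737×5.670×10⁻⁸×0.0280676×(875.9⁴ − 290.0⁴).
T⁴ − T₀⁴ = 5.88597×10¹¹ − 7.07281×10⁹ = 5.81524×10¹¹ K⁴, so P_net = 682 W.

Net loss ≈ 682 W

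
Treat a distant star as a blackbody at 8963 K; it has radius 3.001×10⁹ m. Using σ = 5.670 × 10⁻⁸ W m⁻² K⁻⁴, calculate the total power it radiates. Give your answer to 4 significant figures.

Surface area A = 4πR² = 4π(3.001×10⁹ m)² = 1.13173×10²⁰ m².
P = σAT⁴ = 5.670×10⁻⁸ × 1.13173×10²⁰ × (8963)⁴ = 4.141×10²⁸ W.

P ≈ 4.141×10²⁸ W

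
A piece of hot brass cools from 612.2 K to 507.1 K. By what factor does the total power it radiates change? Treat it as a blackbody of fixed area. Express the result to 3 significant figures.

P ∝ T⁴, so P₂/P₁ = (T₂/T₁)⁴ = (507.1/612.2)⁴ = (0.828324)⁴ = 0.471.

P₂/P₁ ≈ 0.471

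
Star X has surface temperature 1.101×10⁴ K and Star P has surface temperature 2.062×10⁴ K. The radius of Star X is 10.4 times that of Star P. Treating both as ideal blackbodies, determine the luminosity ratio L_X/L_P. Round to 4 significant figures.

L ∝ R²T⁴, so L_X/L_P = (R_X/R_P)²(T_X/T_P)⁴ = (10.4)² × (1.101×10⁴/2.062×10⁴)⁴ = 108.16 × 0.0812820 = 8.791.

L_X/L_P ≈ 8.791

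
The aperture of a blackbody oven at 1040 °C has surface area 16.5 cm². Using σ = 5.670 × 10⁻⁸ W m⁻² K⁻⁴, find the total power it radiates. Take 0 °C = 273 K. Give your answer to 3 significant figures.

P ≈ 278 W

T = 1040 °C + 273 = 1313 K.
Area A = 16.5 cm² = 1.65×10⁻³ m².
P = σAT⁴ = 5.670×10⁻⁸ × 1.65×10⁻³ × (1313)⁴ = 278 W.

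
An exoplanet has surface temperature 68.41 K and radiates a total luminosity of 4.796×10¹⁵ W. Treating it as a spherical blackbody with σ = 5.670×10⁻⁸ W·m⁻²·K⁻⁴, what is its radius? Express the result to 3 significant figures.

R ≈ 1.75×10⁷ m

L = 4πR²σT⁴ ⇒ R = √(L/(4πσT⁴)).
σT⁴ = 1.24183 W/m², so R = √(4.796×10¹⁵/(4π×1.24183)) = 1.75×10⁷ m.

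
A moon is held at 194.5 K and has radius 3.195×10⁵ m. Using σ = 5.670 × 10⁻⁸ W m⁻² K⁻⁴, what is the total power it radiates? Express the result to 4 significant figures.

Surface area A = 4πR² = 4π(3.195×10⁵ m)² = 1.28278×10¹² m².
P = σAT⁴ = 5.670×10⁻⁸ × 1.28278×10¹² × (194.5)⁴ = 1.041×10¹⁴ W.

P ≈ 1.041×10¹⁴ W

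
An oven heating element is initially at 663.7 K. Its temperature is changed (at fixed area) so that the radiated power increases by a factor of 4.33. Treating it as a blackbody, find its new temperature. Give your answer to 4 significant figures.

P ∝ T⁴, so T₂/T₁ = (P₂/P₁)^(1/4) = (4.33)^(1/4) = 1.44252.
T₂ = 663.7 × 1.44252 = 957.4 K.

T₂ ≈ 957.4 K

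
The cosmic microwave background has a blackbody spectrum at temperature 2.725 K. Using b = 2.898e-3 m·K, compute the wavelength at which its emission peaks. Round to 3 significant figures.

λ_max ≈ 1.06 mm

Wien's displacement law: λ_max = b/T = (2.898×10⁻³ m·K)/(2.725 K) = 1.063×10⁻³ m.
That is 1.06 mm, in the microwave range.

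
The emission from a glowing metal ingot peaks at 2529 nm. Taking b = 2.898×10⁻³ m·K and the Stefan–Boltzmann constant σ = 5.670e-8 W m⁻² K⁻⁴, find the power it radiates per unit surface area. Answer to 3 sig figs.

I ≈ 9.78×10⁴ W/m²

Wien's law: T = b/λ_max = 2.898×10⁻³/2.529×10⁻⁶ = 1145.91 K.
Then I = σT⁴ = 5.670×10⁻⁸×(1145.91)⁴ = 9.78×10⁴ W/m².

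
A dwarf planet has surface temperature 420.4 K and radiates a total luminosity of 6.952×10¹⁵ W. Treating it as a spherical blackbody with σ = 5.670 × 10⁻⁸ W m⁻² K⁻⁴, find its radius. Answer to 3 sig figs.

R ≈ 5.59×10⁵ m

L = 4πR²σT⁴ ⇒ R = √(L/(4πσT⁴)).
σT⁴ = 1771.06 W/m², so R = √(6.952×10¹⁵/(4π×1771.06)) = 5.59×10⁵ m.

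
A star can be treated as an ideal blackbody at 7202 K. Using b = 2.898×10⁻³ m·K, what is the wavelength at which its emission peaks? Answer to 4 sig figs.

λ_max ≈ 402.4 nm

Wien's displacement law: λ_max = b/T = (2.898×10⁻³ m·K)/(7202 K) = 4.0239×10⁻⁷ m.
That is 402.4 nm, in the visible range.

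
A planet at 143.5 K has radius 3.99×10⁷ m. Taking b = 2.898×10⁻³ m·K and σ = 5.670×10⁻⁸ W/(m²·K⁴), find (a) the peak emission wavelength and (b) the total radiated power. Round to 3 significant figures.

λ_max ≈ 20.2 μm; P ≈ 4.81×10¹⁷ W

(a) λ_max = b/T = 2.898×10⁻³/143.5 = 2.020×10⁻⁵ m = 20.2 μm.
Surface area A = 4πR² = 4π(3.99×10⁷ m)² = 2.00058×10¹⁶ m².
(b) P = σAT⁴ = 5.670×10⁻⁸×2.00058×10¹⁶×(143.5)⁴ = 4.81×10¹⁷ W.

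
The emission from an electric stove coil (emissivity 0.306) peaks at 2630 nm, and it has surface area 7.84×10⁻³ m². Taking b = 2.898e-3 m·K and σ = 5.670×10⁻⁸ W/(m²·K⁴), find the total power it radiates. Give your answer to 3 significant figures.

P ≈ 201 W

Wien's law: T = b/λ_max = 2.898×10⁻³/2.630×10⁻⁶ = 1101.90 K.
Area A = 7.84×10⁻³ m².
Then P = εσAT⁴ = 0.306×5.670×10⁻⁸×7.84×10⁻³×(1101.90)⁴ = 201 W.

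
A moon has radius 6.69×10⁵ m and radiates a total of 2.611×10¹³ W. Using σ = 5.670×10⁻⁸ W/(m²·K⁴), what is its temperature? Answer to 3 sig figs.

T ≈ 95.1 K

Surface area A = 4πR² = 4π(6.69×10⁵ m)² = 5.62422×10¹² m².
P = σAT⁴ ⇒ T = (P/(σA))^(1/4) = (2.611×10¹³/(5.670×10⁻⁸×5.62422×10¹²))^(1/4) = 95.1 K.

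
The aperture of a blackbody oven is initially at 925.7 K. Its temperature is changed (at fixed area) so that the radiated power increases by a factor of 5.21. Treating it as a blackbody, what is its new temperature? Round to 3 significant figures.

T₂ ≈ 1.40×10³ K

P ∝ T⁴, so T₂/T₁ = (P₂/P₁)^(1/4) = (5.21)^(1/4) = 1.51081.
T₂ = 925.7 × 1.51081 = 1.40×10³ K.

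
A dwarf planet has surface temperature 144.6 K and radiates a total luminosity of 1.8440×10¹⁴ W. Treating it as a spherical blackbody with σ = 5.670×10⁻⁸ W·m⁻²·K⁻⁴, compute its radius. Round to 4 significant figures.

R ≈ 7.694×10⁵ m

L = 4πR²σT⁴ ⇒ R = √(L/(4πσT⁴)).
σT⁴ = 24.7888 W/m², so R = √(1.8440×10¹⁴/(4π×24.7888)) = 7.694×10⁵ m.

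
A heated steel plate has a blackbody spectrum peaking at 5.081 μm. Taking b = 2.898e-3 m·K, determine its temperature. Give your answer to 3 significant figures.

Wien's law gives T = b/λ_max = (2.898×10⁻³ m·K)/(5.081×10⁻⁶ m) = 570 K.

T ≈ 570 K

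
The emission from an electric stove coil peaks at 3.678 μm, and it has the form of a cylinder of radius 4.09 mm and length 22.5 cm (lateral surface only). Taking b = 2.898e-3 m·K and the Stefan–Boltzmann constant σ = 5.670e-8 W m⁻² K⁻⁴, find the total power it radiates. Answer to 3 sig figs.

P ≈ 126 W

Wien's law: T = b/λ_max = 2.898×10⁻³/3.678×10⁻⁶ = 787.928 K.
Lateral area A = 2πrL = 2π×4.09×10⁻³×0.225 = 5.78210×10⁻³ m².
Then P = σAT⁴ = 5.670×10⁻⁸×5.78210×10⁻³×(787.928)⁴ = 126 W.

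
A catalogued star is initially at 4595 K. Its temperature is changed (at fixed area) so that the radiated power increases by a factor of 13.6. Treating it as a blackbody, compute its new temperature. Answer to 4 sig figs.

T₂ ≈ 8824 K

P ∝ T⁴, so T₂/T₁ = (P₂/P₁)^(1/4) = (13.6)^(1/4) = 1.92037.
T₂ = 4595 × 1.92037 = 8824 K.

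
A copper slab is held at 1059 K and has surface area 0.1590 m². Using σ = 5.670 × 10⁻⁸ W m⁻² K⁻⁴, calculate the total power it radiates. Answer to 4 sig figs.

P ≈ 1.134×10⁴ W

Area A = 0.1590 m².
P = σAT⁴ = 5.670×10⁻⁸ × 0.1590 × (1059)⁴ = 1.134×10⁴ W.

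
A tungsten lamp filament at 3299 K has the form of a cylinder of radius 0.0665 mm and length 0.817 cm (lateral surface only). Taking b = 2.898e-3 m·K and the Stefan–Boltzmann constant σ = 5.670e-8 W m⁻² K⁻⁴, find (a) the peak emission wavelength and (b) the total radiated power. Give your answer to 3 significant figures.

(a) λ_max = b/T = 2.898×10⁻³/3299 = 8.784×10⁻⁷ m = 878 nm.
Lateral area A = 2πrL = 2π×6.65×10⁻⁵×8.17×10⁻³ = 3.41369×10⁻⁶ m².
(b) P = σAT⁴ = 5.670×10⁻⁸×3.41369×10⁻⁶×(3299)⁴ = 22.9 W.

λ_max ≈ 878 nm; P ≈ 22.9 W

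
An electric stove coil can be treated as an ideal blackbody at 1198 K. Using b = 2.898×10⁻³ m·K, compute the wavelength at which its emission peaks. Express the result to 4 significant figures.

Wien's displacement law: λ_max = b/T = (2.898×10⁻³ m·K)/(1198 K) = 2.4190×10⁻⁶ m.
That is 2419 nm, in the infrared range.

λ_max ≈ 2419 nm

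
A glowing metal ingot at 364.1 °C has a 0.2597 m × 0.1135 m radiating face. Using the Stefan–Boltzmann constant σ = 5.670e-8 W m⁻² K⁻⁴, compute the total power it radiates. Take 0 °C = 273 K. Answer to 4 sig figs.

T = 364.1 °C + 273 = 637.1 K.
Area A = 0.2597 × 0.1135 = 0.029476 m².
P = σAT⁴ = 5.670×10⁻⁸ × 0.029476 × (637.1)⁴ = 275.3 W.

P ≈ 275.3 W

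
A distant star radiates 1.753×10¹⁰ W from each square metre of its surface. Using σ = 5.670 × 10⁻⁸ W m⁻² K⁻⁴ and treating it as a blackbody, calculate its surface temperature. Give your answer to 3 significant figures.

I = σT⁴, so T = (I/σ)^(1/4) = (1.753×10¹⁰/(5.670×10⁻⁸))^(1/4) = 2.36×10⁴ K.

T ≈ 2.36×10⁴ K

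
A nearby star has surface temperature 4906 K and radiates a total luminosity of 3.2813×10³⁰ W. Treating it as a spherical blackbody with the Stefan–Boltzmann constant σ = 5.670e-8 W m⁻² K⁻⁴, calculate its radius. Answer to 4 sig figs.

L = 4πR²σT⁴ ⇒ R = √(L/(4πσT⁴)).
σT⁴ = 3.28468×10⁷ W/m², so R = √(3.2813×10³⁰/(4π×3.28468×10⁷)) = 8.916×10¹⁰ m.

R ≈ 8.916×10¹⁰ m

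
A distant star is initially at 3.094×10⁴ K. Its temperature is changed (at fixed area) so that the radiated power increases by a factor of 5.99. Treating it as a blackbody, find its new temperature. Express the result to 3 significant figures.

P ∝ T⁴, so T₂/T₁ = (P₂/P₁)^(1/4) = (5.99)^(1/4) = 1.56443.
T₂ = 3.094×10⁴ × 1.56443 = 4.84×10⁴ K.

T₂ ≈ 4.84×10⁴ K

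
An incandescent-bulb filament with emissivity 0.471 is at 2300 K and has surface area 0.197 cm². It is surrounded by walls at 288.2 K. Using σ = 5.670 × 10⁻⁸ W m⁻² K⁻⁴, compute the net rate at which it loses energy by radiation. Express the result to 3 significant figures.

Net loss ≈ 14.7 W

Area A = 0.197 cm² = 1.97×10⁻⁵ m².
Net radiated power P_net = εσA(T⁴ − T₀⁴) = 0.471×5.670×10⁻⁸×1.97×10⁻⁵×(2300⁴ − 288.2⁴).
T⁴ − T₀⁴ = 2.79841×10¹³ − 6.89884×10⁹ = 2.79772×10¹³ K⁴, so P_net = 14.7 W.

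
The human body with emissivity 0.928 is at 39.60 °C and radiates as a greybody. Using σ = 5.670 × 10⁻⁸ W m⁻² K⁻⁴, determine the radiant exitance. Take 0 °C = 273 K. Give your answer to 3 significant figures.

T = 39.60 °C + 273 = 312.60 K.
Stefan–Boltzmann: I = εσT⁴ = 0.928 × 5.670×10⁻⁸ × (312.60)⁴ = 502 W/m².

I ≈ 502 W/m²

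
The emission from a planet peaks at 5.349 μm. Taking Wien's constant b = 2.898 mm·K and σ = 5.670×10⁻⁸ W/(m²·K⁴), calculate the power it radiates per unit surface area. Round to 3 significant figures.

I ≈ 4.89×10³ W/m²

Wien's law: T = b/λ_max = 2.898×10⁻³/5.349×10⁻⁶ = 541.784 K.
Then I = σT⁴ = 5.670×10⁻⁸×(541.784)⁴ = 4.89×10³ W/m².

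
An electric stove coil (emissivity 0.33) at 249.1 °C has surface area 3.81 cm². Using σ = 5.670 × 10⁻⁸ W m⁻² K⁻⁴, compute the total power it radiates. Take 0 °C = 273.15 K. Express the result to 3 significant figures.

T = 249.1 °C + 273.15 = 522.25 K.
Area A = 3.81 cm² = 3.81×10⁻⁴ m².
P = εσAT⁴ = 0.33 × 5.670×10⁻⁸ × 3.81×10⁻⁴ × (522.25)⁴ = 0.530 W.

P ≈ 0.530 W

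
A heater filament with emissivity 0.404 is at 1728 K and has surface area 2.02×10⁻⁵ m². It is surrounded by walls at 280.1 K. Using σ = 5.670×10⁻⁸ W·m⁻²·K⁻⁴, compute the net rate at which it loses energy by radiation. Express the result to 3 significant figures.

Area A = 2.02×10⁻⁵ m².
Net radiated power P_net = εσA(T⁴ − T₀⁴) = 0.404×5.670×10⁻⁸×2.02×10⁻⁵×(1728⁴ − 280.1⁴).
T⁴ − T₀⁴ = 8.91610×10¹² − 6.15535×10⁹ = 8.90994×10¹² K⁴, so P_net = 4.12 W.

Net loss ≈ 4.12 W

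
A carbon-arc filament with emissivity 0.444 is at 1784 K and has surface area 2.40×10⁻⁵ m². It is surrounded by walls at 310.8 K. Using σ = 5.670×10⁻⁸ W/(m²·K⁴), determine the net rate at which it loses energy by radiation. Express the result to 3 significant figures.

Area A = 2.40×10⁻⁵ m².
Net radiated power P_net = εσA(T⁴ − T₀⁴) = 0.444×5.670×10⁻⁸×2.40×10⁻⁵×(1784⁴ − 310.8⁴).
T⁴ − T₀⁴ = 1.01293×10¹³ − 9.33091×10⁹ = 1.01200×10¹³ K⁴, so P_net = 6.11 W.

Net loss ≈ 6.11 W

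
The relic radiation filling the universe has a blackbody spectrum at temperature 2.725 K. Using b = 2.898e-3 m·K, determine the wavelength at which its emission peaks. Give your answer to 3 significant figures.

Wien's displacement law: λ_max = b/T = (2.898×10⁻³ m·K)/(2.725 K) = 1.063×10⁻³ m.
That is 1.06 mm, in the microwave range.

λ_max ≈ 1.06 mm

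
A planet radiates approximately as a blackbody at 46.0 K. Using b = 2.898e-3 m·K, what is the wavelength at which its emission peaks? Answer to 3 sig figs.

λ_max ≈ 63.0 μm

Wien's displacement law: λ_max = b/T = (2.898×10⁻³ m·K)/(46.0 K) = 6.300×10⁻⁵ m.
That is 63.0 μm, in the infrared range.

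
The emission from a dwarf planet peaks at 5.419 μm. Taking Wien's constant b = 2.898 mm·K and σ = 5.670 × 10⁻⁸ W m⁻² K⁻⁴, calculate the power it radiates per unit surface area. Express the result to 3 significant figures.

I ≈ 4.64×10³ W/m²

Wien's law: T = b/λ_max = 2.898×10⁻³/5.419×10⁻⁶ = 534.785 K.
Then I = σT⁴ = 5.670×10⁻⁸×(534.785)⁴ = 4.64×10³ W/m².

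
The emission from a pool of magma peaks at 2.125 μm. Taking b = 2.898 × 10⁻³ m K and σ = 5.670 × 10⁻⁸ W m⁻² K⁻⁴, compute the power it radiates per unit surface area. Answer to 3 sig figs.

I ≈ 1.96×10⁵ W/m²

Wien's law: T = b/λ_max = 2.898×10⁻³/2.125×10⁻⁶ = 1363.76 K.
Then I = σT⁴ = 5.670×10⁻⁸×(1363.76)⁴ = 1.96×10⁵ W/m².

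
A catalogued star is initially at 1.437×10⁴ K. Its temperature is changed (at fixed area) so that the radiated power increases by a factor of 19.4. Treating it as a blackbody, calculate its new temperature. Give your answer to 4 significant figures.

T₂ ≈ 3.016×10⁴ K

P ∝ T⁴, so T₂/T₁ = (P₂/P₁)^(1/4) = (19.4)^(1/4) = 2.09870.
T₂ = 1.437×10⁴ × 2.09870 = 3.016×10⁴ K.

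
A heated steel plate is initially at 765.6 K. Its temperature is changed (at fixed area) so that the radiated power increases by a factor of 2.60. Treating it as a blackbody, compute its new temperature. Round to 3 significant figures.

P ∝ T⁴, so T₂/T₁ = (P₂/P₁)^(1/4) = (2.60)^(1/4) = 1.26982.
T₂ = 765.6 × 1.26982 = 972 K.

T₂ ≈ 972 K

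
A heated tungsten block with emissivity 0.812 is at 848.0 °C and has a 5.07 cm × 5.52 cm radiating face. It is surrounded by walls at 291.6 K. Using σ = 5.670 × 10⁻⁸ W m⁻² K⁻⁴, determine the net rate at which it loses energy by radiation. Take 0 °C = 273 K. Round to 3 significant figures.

T = 848.0 °C + 273 = 1121.0 K.
Area A = 0.0507 × 0.0552 = 2.79864×10⁻³ m².
Net radiated power P_net = εσA(T⁴ − T₀⁴) = 0.812×5.670×10⁻⁸×2.79864×10⁻³×(1121.0⁴ − 291.6⁴).
T⁴ − T₀⁴ = 1.57915×10¹² − 7.23020×10⁹ = 1.57192×10¹² K⁴, so P_net = 203 W.

Net loss ≈ 203 W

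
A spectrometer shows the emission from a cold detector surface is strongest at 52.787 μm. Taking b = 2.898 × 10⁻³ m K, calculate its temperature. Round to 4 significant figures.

T ≈ 54.90 K

Wien's law gives T = b/λ_max = (2.898×10⁻³ m·K)/(5.2787×10⁻⁵ m) = 54.90 K.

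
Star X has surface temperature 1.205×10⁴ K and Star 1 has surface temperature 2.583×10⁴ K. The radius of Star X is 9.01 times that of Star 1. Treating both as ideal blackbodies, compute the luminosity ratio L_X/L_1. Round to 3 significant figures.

L ∝ R²T⁴, so L_X/L_1 = (R_X/R_1)²(T_X/T_1)⁴ = (9.01)² × (1.205×10⁴/2.583×10⁴)⁴ = 81.1801 × 0.0473642 = 3.85.

L_X/L_1 ≈ 3.85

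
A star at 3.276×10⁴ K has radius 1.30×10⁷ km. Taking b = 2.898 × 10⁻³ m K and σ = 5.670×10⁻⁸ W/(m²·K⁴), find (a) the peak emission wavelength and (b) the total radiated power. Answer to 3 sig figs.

λ_max ≈ 88.5 nm; P ≈ 1.39×10³² W

(a) λ_max = b/T = 2.898×10⁻³/3.276×10⁴ = 8.846×10⁻⁸ m = 88.5 nm.
Surface area A = 4πR² = 4π(1.30×10¹⁰ m)² = 2.12372×10²¹ m².
(b) P = σAT⁴ = 5.670×10⁻⁸×2.12372×10²¹×(3.276×10⁴)⁴ = 1.39×10³² W.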